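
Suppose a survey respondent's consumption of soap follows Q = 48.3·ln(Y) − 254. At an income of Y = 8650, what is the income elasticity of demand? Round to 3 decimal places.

0.263

At Y = 8650: Q = 183.855.
dQ/dY = 48.3/Y = 0.00558382 at this income.
η = (dQ/dY)·(Y/Q) = 0.00558382 × (8650/183.855) = 0.263.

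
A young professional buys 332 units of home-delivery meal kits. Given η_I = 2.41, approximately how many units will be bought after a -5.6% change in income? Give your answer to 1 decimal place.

287.2

%ΔQ ≈ η × %ΔI = 2.41 × (-5.6%) = -13.496%.
New Q ≈ 332 × (1 − 0.13496) = 287.2.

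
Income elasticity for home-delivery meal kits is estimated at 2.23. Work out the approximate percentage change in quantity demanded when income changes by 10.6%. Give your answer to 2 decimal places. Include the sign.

23.64%

%ΔQ ≈ η × %ΔI = 2.23 × 10.6% = 23.64%.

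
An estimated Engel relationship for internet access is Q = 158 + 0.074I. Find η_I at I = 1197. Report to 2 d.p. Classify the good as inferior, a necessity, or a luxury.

0.36 (necessity)

At I = 1197: Q = 246.578.
dQ/dI = 0.074.
η = (dQ/dI)·(I/Q) = 0.074 × (1197/246.578) = 0.36.
Since 0 < η < 1, the good is a necessity.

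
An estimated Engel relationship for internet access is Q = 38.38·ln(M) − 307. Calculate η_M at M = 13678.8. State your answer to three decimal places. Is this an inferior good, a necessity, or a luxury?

At M = 13678.8: Q = 58.516.
dQ/dM = 38.38/M = 0.0028058 at this income.
η = (dQ/dM)·(M/Q) = 0.0028058 × (13678.8/58.516) = 0.656.
Since 0 < η < 1, the good is a necessity.

0.656 (necessity)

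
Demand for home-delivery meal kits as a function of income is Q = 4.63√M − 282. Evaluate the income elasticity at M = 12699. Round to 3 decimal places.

At M = 12699: Q = 239.754.
dQ/dM = 4.63/(2√M) = 0.0205431 at this income.
η = (dQ/dM)·(M/Q) = 0.0205431 × (12699/239.754) = 1.088.

1.088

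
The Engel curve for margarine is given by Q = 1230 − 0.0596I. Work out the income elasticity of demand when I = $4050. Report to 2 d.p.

-0.24

At I = 4050: Q = 988.620.
dQ/dI = −0.0596.
η = (dQ/dI)·(I/Q) = -0.0596 × (4050/988.620) = -0.24.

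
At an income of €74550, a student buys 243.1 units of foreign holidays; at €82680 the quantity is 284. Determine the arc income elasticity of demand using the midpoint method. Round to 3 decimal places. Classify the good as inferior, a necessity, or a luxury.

1.501 (luxury)

ΔQ = 284 − 243.1 = 40.9; midpoint Q̄ = (243.1 + 284)/2 = 263.55.
ΔI = 82680 − 74550 = 8130; midpoint Ī = (74550 + 82680)/2 = 78615.
η = (ΔQ/Q̄) ÷ (ΔI/Ī) = (40.9/263.55) ÷ (8130/78615) = 1.501.
η > 1 ⇒ luxury.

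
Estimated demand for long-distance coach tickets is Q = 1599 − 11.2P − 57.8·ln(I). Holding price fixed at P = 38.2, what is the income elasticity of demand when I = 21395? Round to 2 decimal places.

At P = 38.2, I = 21395: Q = 594.841.
Holding P constant, ∂Q/∂I = -57.8/I = -0.00270157.
η_I = (∂Q/∂I)·(I/Q) = -0.00270157 × (21395/594.841) = -0.10.

-0.10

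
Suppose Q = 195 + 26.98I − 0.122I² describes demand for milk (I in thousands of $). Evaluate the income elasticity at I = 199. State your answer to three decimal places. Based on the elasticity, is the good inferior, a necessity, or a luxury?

At I = 199: Q = 732.6980.
dQ/dI = 26.98 − 0.244I = -21.57600.
η = (dQ/dI)·(I/Q) = -21.57600 × (199/732.6980) = -5.860.
η < 0 ⇒ inferior good.

-5.860 (inferior good)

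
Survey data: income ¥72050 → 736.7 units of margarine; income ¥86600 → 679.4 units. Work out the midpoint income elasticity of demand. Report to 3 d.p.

ΔQ = 679.4 − 736.7 = -57.3; midpoint Q̄ = (736.7 + 679.4)/2 = 708.05.
ΔI = 86600 − 72050 = 14550; midpoint Ī = (72050 + 86600)/2 = 79325.
η = (ΔQ/Q̄) ÷ (ΔI/Ī) = (-57.3/708.05) ÷ (14550/79325) = -0.441.

-0.441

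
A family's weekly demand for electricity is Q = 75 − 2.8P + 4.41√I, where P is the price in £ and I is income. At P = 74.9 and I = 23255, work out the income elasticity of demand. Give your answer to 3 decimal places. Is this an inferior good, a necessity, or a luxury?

At P = 74.9, I = 23255: Q = 537.787.
Holding P constant, ∂Q/∂I = 4.41/(2√I) = 0.0144594.
η_I = (∂Q/∂I)·(I/Q) = 0.0144594 × (23255/537.787) = 0.625.
Since 0 < η < 1, this is a necessity.

0.625 (necessity)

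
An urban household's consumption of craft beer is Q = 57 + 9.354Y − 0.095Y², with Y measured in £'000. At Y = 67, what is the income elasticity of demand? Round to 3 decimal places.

-0.879

At Y = 67: Q = 257.2630.
dQ/dY = 9.354 − 0.19Y = -3.37600.
η = (dQ/dY)·(Y/Q) = -3.37600 × (67/257.2630) = -0.879.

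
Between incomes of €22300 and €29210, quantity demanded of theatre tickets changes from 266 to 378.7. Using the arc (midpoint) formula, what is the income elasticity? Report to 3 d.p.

ΔQ = 378.7 − 266 = 112.7; midpoint Q̄ = (266 + 378.7)/2 = 322.35.
ΔI = 29210 − 22300 = 6910; midpoint Ī = (22300 + 29210)/2 = 25755.
η = (ΔQ/Q̄) ÷ (ΔI/Ī) = (112.7/322.35) ÷ (6910/25755) = 1.303.

1.303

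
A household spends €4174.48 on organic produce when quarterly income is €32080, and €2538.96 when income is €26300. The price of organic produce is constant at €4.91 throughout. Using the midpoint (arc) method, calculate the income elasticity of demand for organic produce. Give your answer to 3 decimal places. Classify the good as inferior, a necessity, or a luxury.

2.461 (luxury)

With a constant price, Q₁ = 4174.48/4.91 = 850.200 and Q₂ = 2538.96/4.91 = 517.100 (equivalently, work directly with expenditure since P cancels).
Midpoint %ΔQ = (2538.96 − 4174.48)/3356.72 = -0.48724; midpoint %ΔI = (26300 − 32080)/29190 = -0.19801.
η = -0.48724 / -0.19801 = 2.461.
η > 1 ⇒ luxury.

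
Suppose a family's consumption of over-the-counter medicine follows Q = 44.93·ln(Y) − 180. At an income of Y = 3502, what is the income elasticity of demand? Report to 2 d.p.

At Y = 3502: Q = 186.678.
dQ/dY = 44.93/Y = 0.0128298 at this income.
η = (dQ/dY)·(Y/Q) = 0.0128298 × (3502/186.678) = 0.24.

0.24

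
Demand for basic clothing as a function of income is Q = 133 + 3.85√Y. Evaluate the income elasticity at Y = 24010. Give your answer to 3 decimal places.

At Y = 24010: Q = 729.564.
dQ/dY = 3.85/(2√Y) = 0.0124232 at this income.
η = (dQ/dY)·(Y/Q) = 0.0124232 × (24010/729.564) = 0.409.

0.409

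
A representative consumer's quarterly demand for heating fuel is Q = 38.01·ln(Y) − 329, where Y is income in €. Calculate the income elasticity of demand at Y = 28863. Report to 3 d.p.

At Y = 28863: Q = 61.375.
dQ/dY = 38.01/Y = 0.00131691 at this income.
η = (dQ/dY)·(Y/Q) = 0.00131691 × (28863/61.375) = 0.619.

0.619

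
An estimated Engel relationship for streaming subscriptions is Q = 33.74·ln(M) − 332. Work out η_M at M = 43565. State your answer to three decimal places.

At M = 43565: Q = 28.411.
dQ/dM = 33.74/M = 0.000774475 at this income.
η = (dQ/dM)·(M/Q) = 0.000774475 × (43565/28.411) = 1.188.

1.188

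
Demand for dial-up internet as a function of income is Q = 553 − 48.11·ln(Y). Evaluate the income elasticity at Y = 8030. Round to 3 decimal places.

-0.399

At Y = 8030: Q = 120.446.
dQ/dY = -48.11/Y = -0.00599128 at this income.
η = (dQ/dY)·(Y/Q) = -0.00599128 × (8030/120.446) = -0.399.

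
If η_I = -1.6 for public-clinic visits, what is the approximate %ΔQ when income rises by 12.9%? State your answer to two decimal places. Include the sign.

%ΔQ ≈ η × %ΔI = -1.6 × 12.9% = -20.64%.

-20.64%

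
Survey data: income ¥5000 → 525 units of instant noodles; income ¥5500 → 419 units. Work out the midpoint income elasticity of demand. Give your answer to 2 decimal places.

ΔQ = 419 − 525 = -106; midpoint Q̄ = (525 + 419)/2 = 472.
ΔI = 5500 − 5000 = 500; midpoint Ī = (5000 + 5500)/2 = 5250.
η = (ΔQ/Q̄) ÷ (ΔI/Ī) = (-106/472) ÷ (500/5250) = -2.36.

-2.36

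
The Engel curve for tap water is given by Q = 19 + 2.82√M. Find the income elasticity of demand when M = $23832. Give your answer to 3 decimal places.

At M = 23832: Q = 454.341.
dQ/dM = 2.82/(2√M) = 0.00913353 at this income.
η = (dQ/dM)·(M/Q) = 0.00913353 × (23832/454.341) = 0.479.

0.479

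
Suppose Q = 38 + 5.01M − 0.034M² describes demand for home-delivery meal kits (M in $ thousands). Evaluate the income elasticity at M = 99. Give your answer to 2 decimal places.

-0.85

At M = 99: Q = 200.7560.
dQ/dM = 5.01 − 0.068M = -1.72200.
η = (dQ/dM)·(M/Q) = -1.72200 × (99/200.7560) = -0.85.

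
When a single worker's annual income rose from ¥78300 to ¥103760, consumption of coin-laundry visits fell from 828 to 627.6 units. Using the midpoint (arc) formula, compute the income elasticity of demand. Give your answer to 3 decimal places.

ΔQ = 627.6 − 828 = -200.4; midpoint Q̄ = (828 + 627.6)/2 = 727.8.
ΔI = 103760 − 78300 = 25460; midpoint Ī = (78300 + 103760)/2 = 91030.
η = (ΔQ/Q̄) ÷ (ΔI/Ī) = (-200.4/727.8) ÷ (25460/91030) = -0.984.

-0.984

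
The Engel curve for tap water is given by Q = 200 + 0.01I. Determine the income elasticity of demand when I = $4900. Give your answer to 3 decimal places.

0.197

At I = 4900: Q = 249.000.
dQ/dI = 0.01.
η = (dQ/dI)·(I/Q) = 0.01 × (4900/249.000) = 0.197.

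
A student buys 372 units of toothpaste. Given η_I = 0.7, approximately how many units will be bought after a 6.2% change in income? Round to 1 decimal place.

%ΔQ ≈ η × %ΔI = 0.7 × 6.2% = 4.34%.
New Q ≈ 372 × (1 + 0.0434) = 388.1.

388.1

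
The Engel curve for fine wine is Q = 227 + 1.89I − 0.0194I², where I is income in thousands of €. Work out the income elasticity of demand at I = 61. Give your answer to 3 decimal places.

-0.108

At I = 61: Q = 270.1026.
dQ/dI = 1.89 − 0.0388I = -0.47680.
η = (dQ/dI)·(I/Q) = -0.47680 × (61/270.1026) = -0.108.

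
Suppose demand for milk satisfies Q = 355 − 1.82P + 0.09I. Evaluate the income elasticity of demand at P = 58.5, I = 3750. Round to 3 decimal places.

At P = 58.5, I = 3750: Q = 586.030.
Holding P constant, ∂Q/∂I = 0.09.
η_I = (∂Q/∂I)·(I/Q) = 0.09 × (3750/586.030) = 0.576.

0.576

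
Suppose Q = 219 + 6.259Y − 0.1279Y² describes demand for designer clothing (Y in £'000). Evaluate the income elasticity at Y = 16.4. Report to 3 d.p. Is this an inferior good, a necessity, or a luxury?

0.118 (necessity)

At Y = 16.4: Q = 287.2476.
dQ/dY = 6.259 − 0.2558Y = 2.06388.
η = (dQ/dY)·(Y/Q) = 2.06388 × (16.4/287.2476) = 0.118.
0 < η < 1 ⇒ necessity.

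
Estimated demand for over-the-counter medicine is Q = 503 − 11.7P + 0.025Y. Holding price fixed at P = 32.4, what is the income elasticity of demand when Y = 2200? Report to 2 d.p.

At P = 32.4, Y = 2200: Q = 178.920.
Holding P constant, ∂Q/∂Y = 0.025.
η_Y = (∂Q/∂Y)·(Y/Q) = 0.025 × (2200/178.920) = 0.31.

0.31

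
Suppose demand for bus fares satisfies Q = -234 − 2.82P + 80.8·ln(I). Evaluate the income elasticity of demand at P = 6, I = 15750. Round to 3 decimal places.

At P = 6, I = 15750: Q = 529.979.
Holding P constant, ∂Q/∂I = 80.8/I = 0.00513016.
η_I = (∂Q/∂I)·(I/Q) = 0.00513016 × (15750/529.979) = 0.152.

0.152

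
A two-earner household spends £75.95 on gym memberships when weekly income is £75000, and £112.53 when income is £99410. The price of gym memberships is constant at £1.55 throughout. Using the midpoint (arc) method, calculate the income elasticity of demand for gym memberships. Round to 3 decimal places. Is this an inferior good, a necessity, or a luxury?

With a constant price, Q₁ = 75.95/1.55 = 49.000 and Q₂ = 112.53/1.55 = 72.600 (equivalently, work directly with expenditure since P cancels).
Midpoint %ΔQ = (112.53 − 75.95)/94.24 = 0.38816; midpoint %ΔI = (99410 − 75000)/87205 = 0.27992.
η = 0.38816 / 0.27992 = 1.387.
η > 1 ⇒ luxury.

1.387 (luxury)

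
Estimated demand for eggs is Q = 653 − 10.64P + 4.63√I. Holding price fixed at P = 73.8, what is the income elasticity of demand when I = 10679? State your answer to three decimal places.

At P = 73.8, I = 10679: Q = 346.229.
Holding P constant, ∂Q/∂I = 4.63/(2√I) = 0.0224019.
η_I = (∂Q/∂I)·(I/Q) = 0.0224019 × (10679/346.229) = 0.691.

0.691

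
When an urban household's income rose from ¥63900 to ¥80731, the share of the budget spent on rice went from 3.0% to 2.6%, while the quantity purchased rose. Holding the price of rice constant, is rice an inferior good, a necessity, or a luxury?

Quantity rises but the budget share falls as income rises, so 0 < η < 1.

necessity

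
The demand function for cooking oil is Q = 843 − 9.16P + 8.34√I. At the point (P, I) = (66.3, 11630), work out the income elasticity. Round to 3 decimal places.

At P = 66.3, I = 11630: Q = 1135.098.
Holding P constant, ∂Q/∂I = 8.34/(2√I) = 0.0386675.
η_I = (∂Q/∂I)·(I/Q) = 0.0386675 × (11630/1135.098) = 0.396.

0.396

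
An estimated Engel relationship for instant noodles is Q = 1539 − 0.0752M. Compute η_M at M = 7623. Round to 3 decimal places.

-0.594

At M = 7623: Q = 965.750.
dQ/dM = −0.0752.
η = (dQ/dM)·(M/Q) = -0.0752 × (7623/965.750) = -0.594.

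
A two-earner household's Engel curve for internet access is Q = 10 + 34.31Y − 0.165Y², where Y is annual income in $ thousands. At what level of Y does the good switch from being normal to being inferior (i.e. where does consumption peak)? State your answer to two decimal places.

103.97

dQ/dY = 34.31 − 0.33Y.
The good is inferior where dQ/dY < 0. Setting dQ/dY = 0 gives Y = 34.31 / 0.33 = 103.97.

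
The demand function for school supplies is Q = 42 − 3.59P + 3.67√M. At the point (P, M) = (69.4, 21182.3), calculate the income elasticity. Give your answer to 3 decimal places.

0.817

At P = 69.4, M = 21182.3: Q = 326.991.
Holding P constant, ∂Q/∂M = 3.67/(2√M) = 0.0126081.
η_M = (∂Q/∂M)·(M/Q) = 0.0126081 × (21182.3/326.991) = 0.817.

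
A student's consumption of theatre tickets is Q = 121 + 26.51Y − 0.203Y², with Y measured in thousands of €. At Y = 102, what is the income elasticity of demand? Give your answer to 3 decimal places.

-2.132

At Y = 102: Q = 713.0080.
dQ/dY = 26.51 − 0.406Y = -14.90200.
η = (dQ/dY)·(Y/Q) = -14.90200 × (102/713.0080) = -2.132.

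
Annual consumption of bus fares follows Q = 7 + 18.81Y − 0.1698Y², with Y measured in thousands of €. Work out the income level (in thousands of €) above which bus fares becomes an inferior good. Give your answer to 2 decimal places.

55.39

dQ/dY = 18.81 − 0.3396Y.
The good is inferior where dQ/dY < 0. Setting dQ/dY = 0 gives Y = 18.81 / 0.3396 = 55.39.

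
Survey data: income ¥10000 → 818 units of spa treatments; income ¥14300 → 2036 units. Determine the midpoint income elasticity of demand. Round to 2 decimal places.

ΔQ = 2036 − 818 = 1218; midpoint Q̄ = (818 + 2036)/2 = 1427.
ΔI = 14300 − 10000 = 4300; midpoint Ī = (10000 + 14300)/2 = 12150.
η = (ΔQ/Q̄) ÷ (ΔI/Ī) = (1218/1427) ÷ (4300/12150) = 2.41.

2.41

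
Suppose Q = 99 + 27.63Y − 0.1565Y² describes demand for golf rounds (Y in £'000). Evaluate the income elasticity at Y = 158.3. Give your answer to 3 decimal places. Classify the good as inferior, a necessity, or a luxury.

At Y = 158.3: Q = 551.1127.
dQ/dY = 27.63 − 0.313Y = -21.91790.
η = (dQ/dY)·(Y/Q) = -21.91790 × (158.3/551.1127) = -6.296.
η < 0 ⇒ inferior good.

-6.296 (inferior good)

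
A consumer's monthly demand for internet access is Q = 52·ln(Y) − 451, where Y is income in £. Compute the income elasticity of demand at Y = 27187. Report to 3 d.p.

At Y = 27187: Q = 79.946.
dQ/dY = 52/Y = 0.00191268 at this income.
η = (dQ/dY)·(Y/Q) = 0.00191268 × (27187/79.946) = 0.650.

0.650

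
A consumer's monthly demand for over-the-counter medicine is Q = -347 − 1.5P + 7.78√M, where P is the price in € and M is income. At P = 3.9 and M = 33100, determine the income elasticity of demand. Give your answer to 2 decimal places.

At P = 3.9, M = 33100: Q = 1062.597.
Holding P constant, ∂Q/∂M = 7.78/(2√M) = 0.0213814.
η_M = (∂Q/∂M)·(M/Q) = 0.0213814 × (33100/1062.597) = 0.67.

0.67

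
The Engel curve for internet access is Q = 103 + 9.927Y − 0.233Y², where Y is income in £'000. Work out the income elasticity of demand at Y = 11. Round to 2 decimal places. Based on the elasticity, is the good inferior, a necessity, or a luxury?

0.29 (necessity)

At Y = 11: Q = 184.0040.
dQ/dY = 9.927 − 0.466Y = 4.80100.
η = (dQ/dY)·(Y/Q) = 4.80100 × (11/184.0040) = 0.29.
0 < η < 1 ⇒ necessity.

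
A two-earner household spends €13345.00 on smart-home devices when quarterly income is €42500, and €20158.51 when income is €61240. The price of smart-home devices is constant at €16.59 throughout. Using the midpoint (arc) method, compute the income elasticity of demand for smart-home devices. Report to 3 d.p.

With a constant price, Q₁ = 13345.00/16.59 = 804.400 and Q₂ = 20158.51/16.59 = 1215.100 (equivalently, work directly with expenditure since P cancels).
Midpoint %ΔQ = (20158.51 − 13345.00)/16751.75 = 0.40673; midpoint %ΔI = (61240 − 42500)/51870 = 0.36129.
η = 0.40673 / 0.36129 = 1.126.

1.126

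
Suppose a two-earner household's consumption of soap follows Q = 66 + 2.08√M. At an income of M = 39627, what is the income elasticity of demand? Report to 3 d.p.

0.431

At M = 39627: Q = 480.056.
dQ/dM = 2.08/(2√M) = 0.00522442 at this income.
η = (dQ/dM)·(M/Q) = 0.00522442 × (39627/480.056) = 0.431.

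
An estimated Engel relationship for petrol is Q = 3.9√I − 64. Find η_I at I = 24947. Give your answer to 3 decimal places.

At I = 24947: Q = 551.990.
dQ/dI = 3.9/(2√I) = 0.012346 at this income.
η = (dQ/dI)·(I/Q) = 0.012346 × (24947/551.990) = 0.558.

0.558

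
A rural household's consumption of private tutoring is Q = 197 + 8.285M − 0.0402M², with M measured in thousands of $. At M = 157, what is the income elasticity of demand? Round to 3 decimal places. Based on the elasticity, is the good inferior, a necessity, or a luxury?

At M = 157: Q = 506.8552.
dQ/dM = 8.285 − 0.0804M = -4.33780.
η = (dQ/dM)·(M/Q) = -4.33780 × (157/506.8552) = -1.344.
η < 0 ⇒ inferior good.

-1.344 (inferior good)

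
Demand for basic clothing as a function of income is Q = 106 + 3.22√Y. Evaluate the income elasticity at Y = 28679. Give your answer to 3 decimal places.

0.419

At Y = 28679: Q = 651.303.
dQ/dY = 3.22/(2√Y) = 0.00950701 at this income.
η = (dQ/dY)·(Y/Q) = 0.00950701 × (28679/651.303) = 0.419.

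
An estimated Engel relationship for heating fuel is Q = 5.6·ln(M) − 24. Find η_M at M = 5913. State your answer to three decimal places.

0.227

At M = 5913: Q = 24.635.
dQ/dM = 5.6/M = 0.000947066 at this income.
η = (dQ/dM)·(M/Q) = 0.000947066 × (5913/24.635) = 0.227.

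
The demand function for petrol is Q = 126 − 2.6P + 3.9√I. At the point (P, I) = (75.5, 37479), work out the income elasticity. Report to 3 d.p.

At P = 75.5, I = 37479: Q = 684.720.
Holding P constant, ∂Q/∂I = 3.9/(2√I) = 0.0100726.
η_I = (∂Q/∂I)·(I/Q) = 0.0100726 × (37479/684.720) = 0.551.

0.551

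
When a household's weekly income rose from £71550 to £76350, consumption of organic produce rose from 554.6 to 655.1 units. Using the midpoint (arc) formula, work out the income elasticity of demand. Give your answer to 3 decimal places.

ΔQ = 655.1 − 554.6 = 100.5; midpoint Q̄ = (554.6 + 655.1)/2 = 604.85.
ΔI = 76350 − 71550 = 4800; midpoint Ī = (71550 + 76350)/2 = 73950.
η = (ΔQ/Q̄) ÷ (ΔI/Ī) = (100.5/604.85) ÷ (4800/73950) = 2.560.

2.560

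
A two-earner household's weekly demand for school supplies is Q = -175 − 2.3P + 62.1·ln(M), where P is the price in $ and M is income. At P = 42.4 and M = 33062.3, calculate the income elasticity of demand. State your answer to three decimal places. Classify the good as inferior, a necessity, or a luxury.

At P = 42.4, M = 33062.3: Q = 373.702.
Holding P constant, ∂Q/∂M = 62.1/M = 0.00187827.
η_M = (∂Q/∂M)·(M/Q) = 0.00187827 × (33062.3/373.702) = 0.166.
Since 0 < η < 1, this is a necessity.

0.166 (necessity)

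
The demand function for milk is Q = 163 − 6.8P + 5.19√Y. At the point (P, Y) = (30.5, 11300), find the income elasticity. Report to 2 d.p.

At P = 30.5, Y = 11300: Q = 507.305.
Holding P constant, ∂Q/∂Y = 5.19/(2√Y) = 0.0244117.
η_Y = (∂Q/∂Y)·(Y/Q) = 0.0244117 × (11300/507.305) = 0.54.

0.54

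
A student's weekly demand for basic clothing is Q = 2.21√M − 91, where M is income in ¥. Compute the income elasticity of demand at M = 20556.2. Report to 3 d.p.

0.701

At M = 20556.2: Q = 225.857.
dQ/dM = 2.21/(2√M) = 0.0077071 at this income.
η = (dQ/dM)·(M/Q) = 0.0077071 × (20556.2/225.857) = 0.701.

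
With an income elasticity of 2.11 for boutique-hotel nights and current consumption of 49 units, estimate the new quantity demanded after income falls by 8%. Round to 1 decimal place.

40.7

%ΔQ ≈ η × %ΔI = 2.11 × (-8%) = -16.88%.
New Q ≈ 49 × (1 − 0.1688) = 40.7.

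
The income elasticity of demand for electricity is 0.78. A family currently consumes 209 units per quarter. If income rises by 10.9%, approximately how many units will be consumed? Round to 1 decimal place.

%ΔQ ≈ η × %ΔI = 0.78 × 10.9% = 8.502%.
New Q ≈ 209 × (1 + 0.08502) = 226.8.

226.8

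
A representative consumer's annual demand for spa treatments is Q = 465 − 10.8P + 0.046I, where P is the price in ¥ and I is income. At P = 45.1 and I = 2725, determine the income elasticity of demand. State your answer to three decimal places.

1.214

At P = 45.1, I = 2725: Q = 103.270.
Holding P constant, ∂Q/∂I = 0.046.
η_I = (∂Q/∂I)·(I/Q) = 0.046 × (2725/103.270) = 1.214.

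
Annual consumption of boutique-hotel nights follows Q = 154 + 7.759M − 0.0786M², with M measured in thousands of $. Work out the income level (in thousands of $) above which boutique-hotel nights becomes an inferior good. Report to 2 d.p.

dQ/dM = 7.759 − 0.1572M.
The good is inferior where dQ/dM < 0. Setting dQ/dM = 0 gives M = 7.759 / 0.1572 = 49.36.

49.36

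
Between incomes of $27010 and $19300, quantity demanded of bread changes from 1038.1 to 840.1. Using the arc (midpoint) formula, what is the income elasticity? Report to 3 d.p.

0.633

ΔQ = 840.1 − 1038.1 = -198; midpoint Q̄ = (1038.1 + 840.1)/2 = 939.1.
ΔI = 19300 − 27010 = -7710; midpoint Ī = (27010 + 19300)/2 = 23155.
η = (ΔQ/Q̄) ÷ (ΔI/Ī) = (-198/939.1) ÷ (-7710/23155) = 0.633.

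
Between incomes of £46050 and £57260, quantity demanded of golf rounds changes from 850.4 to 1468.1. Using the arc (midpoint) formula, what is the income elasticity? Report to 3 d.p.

ΔQ = 1468.1 − 850.4 = 617.7; midpoint Q̄ = (850.4 + 1468.1)/2 = 1159.25.
ΔI = 57260 − 46050 = 11210; midpoint Ī = (46050 + 57260)/2 = 51655.
η = (ΔQ/Q̄) ÷ (ΔI/Ī) = (617.7/1159.25) ÷ (11210/51655) = 2.455.

2.455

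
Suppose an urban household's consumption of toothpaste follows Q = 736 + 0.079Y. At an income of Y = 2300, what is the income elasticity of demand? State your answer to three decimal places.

0.198

At Y = 2300: Q = 917.700.
dQ/dY = 0.079.
η = (dQ/dY)·(Y/Q) = 0.079 × (2300/917.700) = 0.198.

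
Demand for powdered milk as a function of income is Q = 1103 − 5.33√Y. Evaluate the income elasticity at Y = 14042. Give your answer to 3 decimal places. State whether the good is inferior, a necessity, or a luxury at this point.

-0.670 (inferior good)

At Y = 14042: Q = 471.401.
dQ/dY = -5.33/(2√Y) = -0.0224897 at this income.
η = (dQ/dY)·(Y/Q) = -0.0224897 × (14042/471.401) = -0.670.
Since η < 0, the good is an inferior good.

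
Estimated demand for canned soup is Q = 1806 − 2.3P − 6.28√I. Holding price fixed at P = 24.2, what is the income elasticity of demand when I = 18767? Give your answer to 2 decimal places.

-0.48

At P = 24.2, I = 18767: Q = 890.026.
Holding P constant, ∂Q/∂I = -6.28/(2√I) = -0.0229209.
η_I = (∂Q/∂I)·(I/Q) = -0.0229209 × (18767/890.026) = -0.48.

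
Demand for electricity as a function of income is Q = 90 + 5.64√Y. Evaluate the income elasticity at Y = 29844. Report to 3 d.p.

0.458

At Y = 29844: Q = 1064.333.
dQ/dY = 5.64/(2√Y) = 0.0163238 at this income.
η = (dQ/dY)·(Y/Q) = 0.0163238 × (29844/1064.333) = 0.458.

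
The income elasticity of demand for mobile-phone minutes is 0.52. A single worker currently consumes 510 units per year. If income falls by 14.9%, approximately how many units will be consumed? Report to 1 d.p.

470.5

%ΔQ ≈ η × %ΔI = 0.52 × (-14.9%) = -7.748%.
New Q ≈ 510 × (1 − 0.07748) = 470.5.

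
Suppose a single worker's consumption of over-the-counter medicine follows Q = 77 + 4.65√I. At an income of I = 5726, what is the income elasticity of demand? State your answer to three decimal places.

0.410

At I = 5726: Q = 428.867.
dQ/dI = 4.65/(2√I) = 0.0307254 at this income.
η = (dQ/dI)·(I/Q) = 0.0307254 × (5726/428.867) = 0.410.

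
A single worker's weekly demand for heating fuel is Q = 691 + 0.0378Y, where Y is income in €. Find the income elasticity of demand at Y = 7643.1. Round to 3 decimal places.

At Y = 7643.1: Q = 979.909.
dQ/dY = 0.0378.
η = (dQ/dY)·(Y/Q) = 0.0378 × (7643.1/979.909) = 0.295.

0.295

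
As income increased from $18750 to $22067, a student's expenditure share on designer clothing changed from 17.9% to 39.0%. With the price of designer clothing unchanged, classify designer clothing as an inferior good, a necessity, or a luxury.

luxury

The budget share rises as income rises, so η > 1.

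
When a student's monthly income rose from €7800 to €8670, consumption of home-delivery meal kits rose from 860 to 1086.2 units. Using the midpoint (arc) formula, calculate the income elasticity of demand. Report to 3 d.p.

2.200

ΔQ = 1086.2 − 860 = 226.2; midpoint Q̄ = (860 + 1086.2)/2 = 973.1.
ΔI = 8670 − 7800 = 870; midpoint Ī = (7800 + 8670)/2 = 8235.
η = (ΔQ/Q̄) ÷ (ΔI/Ī) = (226.2/973.1) ÷ (870/8235) = 2.200.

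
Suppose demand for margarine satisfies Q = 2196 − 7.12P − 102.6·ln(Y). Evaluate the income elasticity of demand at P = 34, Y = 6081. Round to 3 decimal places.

At P = 34, Y = 6081: Q = 1059.974.
Holding P constant, ∂Q/∂Y = -102.6/Y = -0.0168722.
η_Y = (∂Q/∂Y)·(Y/Q) = -0.0168722 × (6081/1059.974) = -0.097.

-0.097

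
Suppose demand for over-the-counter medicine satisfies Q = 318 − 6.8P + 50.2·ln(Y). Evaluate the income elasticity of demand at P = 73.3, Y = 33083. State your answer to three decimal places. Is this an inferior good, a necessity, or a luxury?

0.147 (necessity)

At P = 73.3, Y = 33083: Q = 341.980.
Holding P constant, ∂Q/∂Y = 50.2/Y = 0.0015174.
η_Y = (∂Q/∂Y)·(Y/Q) = 0.0015174 × (33083/341.980) = 0.147.
Since 0 < η < 1, this is a necessity.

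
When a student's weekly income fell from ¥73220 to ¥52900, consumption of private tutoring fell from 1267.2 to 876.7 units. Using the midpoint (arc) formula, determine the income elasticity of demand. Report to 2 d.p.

1.13

ΔQ = 876.7 − 1267.2 = -390.5; midpoint Q̄ = (1267.2 + 876.7)/2 = 1071.95.
ΔI = 52900 − 73220 = -20320; midpoint Ī = (73220 + 52900)/2 = 63060.
η = (ΔQ/Q̄) ÷ (ΔI/Ī) = (-390.5/1071.95) ÷ (-20320/63060) = 1.13.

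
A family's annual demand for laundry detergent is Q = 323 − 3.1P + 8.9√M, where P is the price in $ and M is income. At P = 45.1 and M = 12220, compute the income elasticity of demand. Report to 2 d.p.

At P = 45.1, M = 12220: Q = 1167.033.
Holding P constant, ∂Q/∂M = 8.9/(2√M) = 0.0402554.
η_M = (∂Q/∂M)·(M/Q) = 0.0402554 × (12220/1167.033) = 0.42.

0.42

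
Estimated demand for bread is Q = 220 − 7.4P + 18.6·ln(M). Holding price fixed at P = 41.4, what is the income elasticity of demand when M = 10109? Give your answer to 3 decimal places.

At P = 41.4, M = 10109: Q = 85.154.
Holding P constant, ∂Q/∂M = 18.6/M = 0.00183994.
η_M = (∂Q/∂M)·(M/Q) = 0.00183994 × (10109/85.154) = 0.218.

0.218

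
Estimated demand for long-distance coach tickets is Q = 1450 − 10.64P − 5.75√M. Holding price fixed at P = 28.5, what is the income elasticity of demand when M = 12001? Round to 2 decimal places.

At P = 28.5, M = 12001: Q = 516.853.
Holding P constant, ∂Q/∂M = -5.75/(2√M) = -0.0262439.
η_M = (∂Q/∂M)·(M/Q) = -0.0262439 × (12001/516.853) = -0.61.

-0.61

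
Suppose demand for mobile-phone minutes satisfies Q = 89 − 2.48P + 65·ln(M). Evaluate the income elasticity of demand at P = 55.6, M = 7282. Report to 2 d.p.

0.12

At P = 55.6, M = 7282: Q = 529.167.
Holding P constant, ∂Q/∂M = 65/M = 0.00892612.
η_M = (∂Q/∂M)·(M/Q) = 0.00892612 × (7282/529.167) = 0.12.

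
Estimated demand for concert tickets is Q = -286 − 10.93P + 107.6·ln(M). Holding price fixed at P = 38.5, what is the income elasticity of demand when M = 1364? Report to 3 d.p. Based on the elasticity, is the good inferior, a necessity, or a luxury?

At P = 38.5, M = 1364: Q = 69.871.
Holding P constant, ∂Q/∂M = 107.6/M = 0.0788856.
η_M = (∂Q/∂M)·(M/Q) = 0.0788856 × (1364/69.871) = 1.540.
Since η > 1, this is a luxury.

1.540 (luxury)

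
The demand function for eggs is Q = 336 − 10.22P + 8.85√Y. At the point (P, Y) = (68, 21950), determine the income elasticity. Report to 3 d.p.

At P = 68, Y = 21950: Q = 952.215.
Holding P constant, ∂Q/∂Y = 8.85/(2√Y) = 0.0298673.
η_Y = (∂Q/∂Y)·(Y/Q) = 0.0298673 × (21950/952.215) = 0.688.

0.688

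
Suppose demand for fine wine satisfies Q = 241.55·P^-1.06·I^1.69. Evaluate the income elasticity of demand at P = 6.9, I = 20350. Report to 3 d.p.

1.690

For a multiplicative demand Q = A·P^α·I^β, the income elasticity is β everywhere.
Here β = 1.69, so η = 1.690.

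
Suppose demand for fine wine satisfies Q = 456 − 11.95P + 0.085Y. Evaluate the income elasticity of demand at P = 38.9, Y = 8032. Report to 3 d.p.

At P = 38.9, Y = 8032: Q = 673.865.
Holding P constant, ∂Q/∂Y = 0.085.
η_Y = (∂Q/∂Y)·(Y/Q) = 0.085 × (8032/673.865) = 1.013.

1.013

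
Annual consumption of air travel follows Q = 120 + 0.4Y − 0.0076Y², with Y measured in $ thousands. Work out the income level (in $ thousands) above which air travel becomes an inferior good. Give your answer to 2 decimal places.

dQ/dY = 0.4 − 0.0152Y.
The good is inferior where dQ/dY < 0. Setting dQ/dY = 0 gives Y = 0.4 / 0.0152 = 26.32.

26.32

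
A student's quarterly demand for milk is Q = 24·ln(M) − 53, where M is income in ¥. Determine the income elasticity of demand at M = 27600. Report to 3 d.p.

At M = 27600: Q = 192.414.
dQ/dM = 24/M = 0.000869565 at this income.
η = (dQ/dM)·(M/Q) = 0.000869565 × (27600/192.414) = 0.125.

0.125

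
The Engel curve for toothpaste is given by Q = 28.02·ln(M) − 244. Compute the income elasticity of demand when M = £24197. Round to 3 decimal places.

0.722

At M = 24197: Q = 38.833.
dQ/dM = 28.02/M = 0.00115799 at this income.
η = (dQ/dM)·(M/Q) = 0.00115799 × (24197/38.833) = 0.722.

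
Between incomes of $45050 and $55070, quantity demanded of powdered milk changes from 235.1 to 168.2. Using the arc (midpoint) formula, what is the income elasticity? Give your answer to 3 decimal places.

ΔQ = 168.2 − 235.1 = -66.9; midpoint Q̄ = (235.1 + 168.2)/2 = 201.65.
ΔI = 55070 − 45050 = 10020; midpoint Ī = (45050 + 55070)/2 = 50060.
η = (ΔQ/Q̄) ÷ (ΔI/Ī) = (-66.9/201.65) ÷ (10020/50060) = -1.657.

-1.657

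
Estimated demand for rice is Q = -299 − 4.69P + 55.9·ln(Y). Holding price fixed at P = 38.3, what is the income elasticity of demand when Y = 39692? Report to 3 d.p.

0.493

At P = 38.3, Y = 39692: Q = 113.293.
Holding P constant, ∂Q/∂Y = 55.9/Y = 0.00140834.
η_Y = (∂Q/∂Y)·(Y/Q) = 0.00140834 × (39692/113.293) = 0.493.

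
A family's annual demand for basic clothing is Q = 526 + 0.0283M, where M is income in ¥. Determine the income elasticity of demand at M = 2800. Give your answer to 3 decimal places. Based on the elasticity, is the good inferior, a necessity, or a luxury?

0.131 (necessity)

At M = 2800: Q = 605.240.
dQ/dM = 0.0283.
η = (dQ/dM)·(M/Q) = 0.0283 × (2800/605.240) = 0.131.
Since 0 < η < 1, the good is a necessity.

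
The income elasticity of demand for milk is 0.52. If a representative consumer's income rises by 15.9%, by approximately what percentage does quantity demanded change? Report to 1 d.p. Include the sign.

%ΔQ ≈ η × %ΔI = 0.52 × 15.9% = 8.3%.

8.3%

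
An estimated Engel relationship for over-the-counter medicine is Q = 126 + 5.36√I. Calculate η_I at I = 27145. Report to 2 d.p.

At I = 27145: Q = 1009.100.
dQ/dI = 5.36/(2√I) = 0.0162663 at this income.
η = (dQ/dI)·(I/Q) = 0.0162663 × (27145/1009.100) = 0.44.

0.44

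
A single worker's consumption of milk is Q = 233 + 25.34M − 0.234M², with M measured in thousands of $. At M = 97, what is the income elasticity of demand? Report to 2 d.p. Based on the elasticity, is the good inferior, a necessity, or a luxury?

At M = 97: Q = 489.2740.
dQ/dM = 25.34 − 0.468M = -20.05600.
η = (dQ/dM)·(M/Q) = -20.05600 × (97/489.2740) = -3.98.
η < 0 ⇒ inferior good.

-3.98 (inferior good)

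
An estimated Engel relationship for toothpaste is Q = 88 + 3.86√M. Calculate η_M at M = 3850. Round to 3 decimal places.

At M = 3850: Q = 327.507.
dQ/dM = 3.86/(2√M) = 0.0311048 at this income.
η = (dQ/dM)·(M/Q) = 0.0311048 × (3850/327.507) = 0.366.

0.366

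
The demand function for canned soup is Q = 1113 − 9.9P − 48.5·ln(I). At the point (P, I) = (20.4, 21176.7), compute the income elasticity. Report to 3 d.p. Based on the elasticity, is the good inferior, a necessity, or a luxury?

-0.113 (inferior good)

At P = 20.4, I = 21176.7: Q = 427.948.
Holding P constant, ∂Q/∂I = -48.5/I = -0.00229025.
η_I = (∂Q/∂I)·(I/Q) = -0.00229025 × (21176.7/427.948) = -0.113.
Since η < 0, this is an inferior good.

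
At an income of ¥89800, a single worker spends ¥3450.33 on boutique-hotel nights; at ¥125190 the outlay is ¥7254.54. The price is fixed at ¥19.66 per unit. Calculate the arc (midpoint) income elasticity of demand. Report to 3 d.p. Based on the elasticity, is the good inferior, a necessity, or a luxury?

With a constant price, Q₁ = 3450.33/19.66 = 175.500 and Q₂ = 7254.54/19.66 = 369.000 (equivalently, work directly with expenditure since P cancels).
Midpoint %ΔQ = (7254.54 − 3450.33)/5352.44 = 0.71074; midpoint %ΔI = (125190 − 89800)/107495 = 0.32922.
η = 0.71074 / 0.32922 = 2.159.
η > 1 ⇒ luxury.

2.159 (luxury)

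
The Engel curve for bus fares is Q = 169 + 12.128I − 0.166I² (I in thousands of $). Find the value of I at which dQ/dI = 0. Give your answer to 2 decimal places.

36.53

dQ/dI = 12.128 − 0.332I.
The good is inferior where dQ/dI < 0. Setting dQ/dI = 0 gives I = 12.128 / 0.332 = 36.53.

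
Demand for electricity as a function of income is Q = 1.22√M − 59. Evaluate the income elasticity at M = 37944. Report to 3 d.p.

At M = 37944: Q = 178.646.
dQ/dM = 1.22/(2√M) = 0.00313154 at this income.
η = (dQ/dM)·(M/Q) = 0.00313154 × (37944/178.646) = 0.665.

0.665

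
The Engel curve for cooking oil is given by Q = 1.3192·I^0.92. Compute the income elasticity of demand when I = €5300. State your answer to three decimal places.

For Q = A·I^β the income elasticity is constant and equal to β.
Here β = 0.92, so η = 0.920.

0.920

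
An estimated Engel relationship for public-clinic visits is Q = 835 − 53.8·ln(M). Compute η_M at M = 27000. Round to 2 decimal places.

At M = 27000: Q = 286.047.
dQ/dM = -53.8/M = -0.00199259 at this income.
η = (dQ/dM)·(M/Q) = -0.00199259 × (27000/286.047) = -0.19.

-0.19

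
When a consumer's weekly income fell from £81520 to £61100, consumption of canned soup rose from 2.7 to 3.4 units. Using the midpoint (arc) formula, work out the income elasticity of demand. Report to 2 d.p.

ΔQ = 3.4 − 2.7 = 0.7; midpoint Q̄ = (2.7 + 3.4)/2 = 3.05.
ΔI = 61100 − 81520 = -20420; midpoint Ī = (81520 + 61100)/2 = 71310.
η = (ΔQ/Q̄) ÷ (ΔI/Ī) = (0.7/3.05) ÷ (-20420/71310) = -0.80.

-0.80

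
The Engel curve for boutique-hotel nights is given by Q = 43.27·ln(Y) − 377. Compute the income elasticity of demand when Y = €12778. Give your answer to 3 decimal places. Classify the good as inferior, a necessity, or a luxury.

At Y = 12778: Q = 32.139.
dQ/dY = 43.27/Y = 0.00338629 at this income.
η = (dQ/dY)·(Y/Q) = 0.00338629 × (12778/32.139) = 1.346.
Since η > 1, the good is a luxury.

1.346 (luxury)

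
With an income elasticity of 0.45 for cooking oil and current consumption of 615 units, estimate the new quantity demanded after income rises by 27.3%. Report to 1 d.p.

690.6

%ΔQ ≈ η × %ΔI = 0.45 × 27.3% = 12.285%.
New Q ≈ 615 × (1 + 0.12285) = 690.6.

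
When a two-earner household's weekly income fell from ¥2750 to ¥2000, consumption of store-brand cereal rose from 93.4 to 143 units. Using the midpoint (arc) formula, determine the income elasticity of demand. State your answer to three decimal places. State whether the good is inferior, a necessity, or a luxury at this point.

ΔQ = 143 − 93.4 = 49.6; midpoint Q̄ = (93.4 + 143)/2 = 118.2.
ΔI = 2000 − 2750 = -750; midpoint Ī = (2750 + 2000)/2 = 2375.
η = (ΔQ/Q̄) ÷ (ΔI/Ī) = (49.6/118.2) ÷ (-750/2375) = -1.329.
η < 0 ⇒ inferior good.

-1.329 (inferior good)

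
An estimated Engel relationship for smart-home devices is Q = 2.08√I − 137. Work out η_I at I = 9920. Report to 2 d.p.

1.48

At I = 9920: Q = 70.166.
dQ/dI = 2.08/(2√I) = 0.0104419 at this income.
η = (dQ/dI)·(I/Q) = 0.0104419 × (9920/70.166) = 1.48.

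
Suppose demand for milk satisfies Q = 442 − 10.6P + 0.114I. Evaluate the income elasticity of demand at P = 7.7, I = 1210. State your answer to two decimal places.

0.28

At P = 7.7, I = 1210: Q = 498.320.
Holding P constant, ∂Q/∂I = 0.114.
η_I = (∂Q/∂I)·(I/Q) = 0.114 × (1210/498.320) = 0.28.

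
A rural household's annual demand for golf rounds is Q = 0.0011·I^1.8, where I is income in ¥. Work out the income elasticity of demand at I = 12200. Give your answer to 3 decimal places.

1.800

For Q = A·I^β the income elasticity is constant and equal to β.
Here β = 1.8, so η = 1.800.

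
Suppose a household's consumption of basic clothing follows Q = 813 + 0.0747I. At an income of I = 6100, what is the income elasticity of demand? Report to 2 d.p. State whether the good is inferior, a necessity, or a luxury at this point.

At I = 6100: Q = 1268.670.
dQ/dI = 0.0747.
η = (dQ/dI)·(I/Q) = 0.0747 × (6100/1268.670) = 0.36.
Since 0 < η < 1, the good is a necessity.

0.36 (necessity)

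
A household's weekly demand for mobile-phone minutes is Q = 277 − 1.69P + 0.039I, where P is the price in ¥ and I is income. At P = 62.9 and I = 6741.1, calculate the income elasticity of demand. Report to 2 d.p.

At P = 62.9, I = 6741.1: Q = 433.602.
Holding P constant, ∂Q/∂I = 0.039.
η_I = (∂Q/∂I)·(I/Q) = 0.039 × (6741.1/433.602) = 0.61.

0.61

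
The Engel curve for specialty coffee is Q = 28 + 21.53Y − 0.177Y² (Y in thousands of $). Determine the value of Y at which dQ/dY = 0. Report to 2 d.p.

60.82

dQ/dY = 21.53 − 0.354Y.
The good is inferior where dQ/dY < 0. Setting dQ/dY = 0 gives Y = 21.53 / 0.354 = 60.82.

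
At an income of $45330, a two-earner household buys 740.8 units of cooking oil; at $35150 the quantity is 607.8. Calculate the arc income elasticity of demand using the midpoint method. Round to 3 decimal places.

0.780

ΔQ = 607.8 − 740.8 = -133; midpoint Q̄ = (740.8 + 607.8)/2 = 674.3.
ΔI = 35150 − 45330 = -10180; midpoint Ī = (45330 + 35150)/2 = 40240.
η = (ΔQ/Q̄) ÷ (ΔI/Ī) = (-133/674.3) ÷ (-10180/40240) = 0.780.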